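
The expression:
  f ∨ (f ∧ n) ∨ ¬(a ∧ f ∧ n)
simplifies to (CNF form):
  True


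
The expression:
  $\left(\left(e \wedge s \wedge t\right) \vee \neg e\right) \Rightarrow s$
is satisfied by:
  {e: True, s: True}
  {e: True, s: False}
  {s: True, e: False}


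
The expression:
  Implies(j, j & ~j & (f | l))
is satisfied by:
  {j: False}


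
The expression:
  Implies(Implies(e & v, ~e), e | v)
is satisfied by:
  {v: True, e: True}
  {v: True, e: False}
  {e: True, v: False}


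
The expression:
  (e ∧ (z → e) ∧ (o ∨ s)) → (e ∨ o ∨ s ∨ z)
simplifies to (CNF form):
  True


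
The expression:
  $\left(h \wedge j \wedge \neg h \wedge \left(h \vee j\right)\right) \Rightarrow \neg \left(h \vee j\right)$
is always true.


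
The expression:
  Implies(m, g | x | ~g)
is always true.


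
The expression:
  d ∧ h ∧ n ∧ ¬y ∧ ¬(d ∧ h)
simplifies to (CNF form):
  False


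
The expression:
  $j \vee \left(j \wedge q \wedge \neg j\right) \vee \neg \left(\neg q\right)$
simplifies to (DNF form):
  $j \vee q$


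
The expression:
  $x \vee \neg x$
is always true.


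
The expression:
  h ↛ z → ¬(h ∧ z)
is always true.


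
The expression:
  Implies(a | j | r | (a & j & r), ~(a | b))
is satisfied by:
  {j: False, b: False, a: False, r: False}
  {r: True, j: False, b: False, a: False}
  {j: True, r: False, b: False, a: False}
  {r: True, j: True, b: False, a: False}
  {b: True, r: False, j: False, a: False}


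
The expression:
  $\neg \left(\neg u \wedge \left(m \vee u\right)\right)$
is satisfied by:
  {u: True, m: False}
  {m: False, u: False}
  {m: True, u: True}


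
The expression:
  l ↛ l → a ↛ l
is always true.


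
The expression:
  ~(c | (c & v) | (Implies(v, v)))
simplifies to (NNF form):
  False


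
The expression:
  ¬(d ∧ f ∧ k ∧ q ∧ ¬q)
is always true.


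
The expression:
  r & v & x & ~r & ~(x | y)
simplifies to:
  False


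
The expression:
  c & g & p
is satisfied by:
  {c: True, p: True, g: True}


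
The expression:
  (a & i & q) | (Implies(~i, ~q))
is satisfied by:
  {i: True, q: False}
  {q: False, i: False}
  {q: True, i: True}


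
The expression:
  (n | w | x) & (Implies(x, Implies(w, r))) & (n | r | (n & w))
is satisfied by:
  {r: True, n: True, x: False, w: False}
  {r: True, n: True, w: True, x: False}
  {r: True, n: True, x: True, w: False}
  {r: True, n: True, w: True, x: True}
  {r: True, w: True, x: False, n: False}
  {r: True, x: True, w: False, n: False}
  {r: True, w: True, x: True, n: False}
  {n: True, x: False, w: False, r: False}
  {w: True, n: True, x: False, r: False}
  {n: True, x: True, w: False, r: False}


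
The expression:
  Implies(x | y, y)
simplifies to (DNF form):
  y | ~x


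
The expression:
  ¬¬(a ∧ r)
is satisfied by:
  {r: True, a: True}


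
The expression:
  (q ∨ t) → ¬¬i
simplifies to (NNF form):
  i ∨ (¬q ∧ ¬t)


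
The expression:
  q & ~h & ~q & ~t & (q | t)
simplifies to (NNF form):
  False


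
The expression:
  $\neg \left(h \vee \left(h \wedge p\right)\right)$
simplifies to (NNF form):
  $\neg h$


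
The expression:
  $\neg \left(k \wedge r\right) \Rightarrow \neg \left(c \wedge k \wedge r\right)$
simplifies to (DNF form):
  $\text{True}$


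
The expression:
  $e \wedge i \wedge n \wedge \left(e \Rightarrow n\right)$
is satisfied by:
  {i: True, e: True, n: True}


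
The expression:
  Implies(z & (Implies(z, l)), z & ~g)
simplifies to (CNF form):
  ~g | ~l | ~z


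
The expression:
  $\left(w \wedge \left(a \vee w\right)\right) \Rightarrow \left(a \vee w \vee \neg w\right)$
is always true.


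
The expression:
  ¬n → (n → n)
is always true.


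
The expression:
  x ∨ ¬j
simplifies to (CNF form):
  x ∨ ¬j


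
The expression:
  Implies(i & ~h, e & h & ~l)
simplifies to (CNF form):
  h | ~i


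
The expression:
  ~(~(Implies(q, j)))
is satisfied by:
  {j: True, q: False}
  {q: False, j: False}
  {q: True, j: True}


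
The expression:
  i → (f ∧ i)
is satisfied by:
  {f: True, i: False}
  {i: False, f: False}
  {i: True, f: True}


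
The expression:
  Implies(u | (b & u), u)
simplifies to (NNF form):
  True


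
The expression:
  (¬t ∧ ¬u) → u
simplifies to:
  t ∨ u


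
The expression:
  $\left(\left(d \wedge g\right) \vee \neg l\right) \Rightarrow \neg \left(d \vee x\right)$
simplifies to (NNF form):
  $\left(l \wedge \neg d\right) \vee \left(l \wedge \neg g\right) \vee \left(\neg d \wedge \neg x\right)$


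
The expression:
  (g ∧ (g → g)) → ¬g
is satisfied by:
  {g: False}


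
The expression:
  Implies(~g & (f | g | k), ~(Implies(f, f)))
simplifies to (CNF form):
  (g | ~f) & (g | ~k)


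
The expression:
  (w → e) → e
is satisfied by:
  {e: True, w: True}
  {e: True, w: False}
  {w: True, e: False}


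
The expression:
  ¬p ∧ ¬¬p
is never true.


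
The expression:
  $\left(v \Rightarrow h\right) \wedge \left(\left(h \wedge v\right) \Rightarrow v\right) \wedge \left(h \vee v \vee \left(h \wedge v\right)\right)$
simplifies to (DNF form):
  $h$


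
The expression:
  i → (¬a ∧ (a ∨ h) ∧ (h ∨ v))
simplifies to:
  (h ∧ ¬a) ∨ ¬i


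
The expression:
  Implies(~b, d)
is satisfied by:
  {b: True, d: True}
  {b: True, d: False}
  {d: True, b: False}


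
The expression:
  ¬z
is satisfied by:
  {z: False}


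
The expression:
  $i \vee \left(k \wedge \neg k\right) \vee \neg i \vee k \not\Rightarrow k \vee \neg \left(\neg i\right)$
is always true.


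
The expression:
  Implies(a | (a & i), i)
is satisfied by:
  {i: True, a: False}
  {a: False, i: False}
  {a: True, i: True}


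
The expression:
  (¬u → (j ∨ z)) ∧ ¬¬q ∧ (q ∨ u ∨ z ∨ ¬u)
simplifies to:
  q ∧ (j ∨ u ∨ z)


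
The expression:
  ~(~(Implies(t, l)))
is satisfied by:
  {l: True, t: False}
  {t: False, l: False}
  {t: True, l: True}


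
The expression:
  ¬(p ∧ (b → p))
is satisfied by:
  {p: False}


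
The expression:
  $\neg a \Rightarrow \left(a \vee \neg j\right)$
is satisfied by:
  {a: True, j: False}
  {j: False, a: False}
  {j: True, a: True}


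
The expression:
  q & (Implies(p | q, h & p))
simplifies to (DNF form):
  h & p & q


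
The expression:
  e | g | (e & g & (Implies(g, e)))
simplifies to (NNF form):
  e | g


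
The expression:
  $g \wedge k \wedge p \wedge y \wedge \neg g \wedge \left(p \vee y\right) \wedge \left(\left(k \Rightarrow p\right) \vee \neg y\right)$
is never true.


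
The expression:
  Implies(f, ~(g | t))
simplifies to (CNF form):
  (~f | ~g) & (~f | ~t)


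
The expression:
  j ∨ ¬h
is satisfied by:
  {j: True, h: False}
  {h: False, j: False}
  {h: True, j: True}


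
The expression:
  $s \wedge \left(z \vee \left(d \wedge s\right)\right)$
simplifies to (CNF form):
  $s \wedge \left(d \vee z\right)$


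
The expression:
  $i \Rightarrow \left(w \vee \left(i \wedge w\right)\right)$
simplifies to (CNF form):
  $w \vee \neg i$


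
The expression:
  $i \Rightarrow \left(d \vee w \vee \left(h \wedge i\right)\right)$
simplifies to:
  $d \vee h \vee w \vee \neg i$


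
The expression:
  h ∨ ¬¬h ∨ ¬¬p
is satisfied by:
  {p: True, h: True}
  {p: True, h: False}
  {h: True, p: False}


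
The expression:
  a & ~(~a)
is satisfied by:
  {a: True}


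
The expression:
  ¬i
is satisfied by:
  {i: False}


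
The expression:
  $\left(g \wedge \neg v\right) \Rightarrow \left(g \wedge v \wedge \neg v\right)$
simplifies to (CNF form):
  $v \vee \neg g$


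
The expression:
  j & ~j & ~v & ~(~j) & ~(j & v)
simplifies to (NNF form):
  False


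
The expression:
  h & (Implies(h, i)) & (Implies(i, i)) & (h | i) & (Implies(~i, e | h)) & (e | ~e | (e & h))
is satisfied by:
  {h: True, i: True}


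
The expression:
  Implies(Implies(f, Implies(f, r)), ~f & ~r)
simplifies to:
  ~r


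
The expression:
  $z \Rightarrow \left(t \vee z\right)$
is always true.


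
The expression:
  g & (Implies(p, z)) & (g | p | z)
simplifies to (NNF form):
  g & (z | ~p)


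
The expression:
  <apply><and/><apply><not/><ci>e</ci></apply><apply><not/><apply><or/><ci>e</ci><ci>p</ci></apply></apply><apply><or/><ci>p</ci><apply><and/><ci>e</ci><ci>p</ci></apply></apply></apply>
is never true.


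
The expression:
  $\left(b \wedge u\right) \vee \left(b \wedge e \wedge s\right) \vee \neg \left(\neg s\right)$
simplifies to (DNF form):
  $s \vee \left(b \wedge u\right)$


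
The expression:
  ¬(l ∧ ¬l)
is always true.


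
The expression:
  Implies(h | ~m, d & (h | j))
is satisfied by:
  {d: True, j: True, m: True, h: False}
  {d: True, j: True, m: False, h: False}
  {d: True, m: True, j: False, h: False}
  {d: True, h: True, j: True, m: True}
  {d: True, h: True, j: True, m: False}
  {d: True, h: True, j: False, m: True}
  {d: True, h: True, j: False, m: False}
  {j: True, m: True, d: False, h: False}
  {m: True, d: False, j: False, h: False}


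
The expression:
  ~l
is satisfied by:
  {l: False}


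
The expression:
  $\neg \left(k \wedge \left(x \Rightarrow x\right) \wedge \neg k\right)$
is always true.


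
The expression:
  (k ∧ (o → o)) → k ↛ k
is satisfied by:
  {k: False}


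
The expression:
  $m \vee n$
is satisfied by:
  {n: True, m: True}
  {n: True, m: False}
  {m: True, n: False}


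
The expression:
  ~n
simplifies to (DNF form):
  ~n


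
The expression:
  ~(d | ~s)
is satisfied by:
  {s: True, d: False}


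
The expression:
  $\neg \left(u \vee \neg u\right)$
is never true.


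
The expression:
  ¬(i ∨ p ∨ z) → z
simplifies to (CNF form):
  i ∨ p ∨ z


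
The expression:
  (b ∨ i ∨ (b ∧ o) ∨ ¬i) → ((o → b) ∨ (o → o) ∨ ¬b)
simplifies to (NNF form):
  True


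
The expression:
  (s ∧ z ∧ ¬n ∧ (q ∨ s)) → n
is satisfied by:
  {n: True, s: False, z: False}
  {s: False, z: False, n: False}
  {n: True, z: True, s: False}
  {z: True, s: False, n: False}
  {n: True, s: True, z: False}
  {s: True, n: False, z: False}
  {n: True, z: True, s: True}


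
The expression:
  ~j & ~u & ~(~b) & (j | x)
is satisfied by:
  {b: True, x: True, u: False, j: False}


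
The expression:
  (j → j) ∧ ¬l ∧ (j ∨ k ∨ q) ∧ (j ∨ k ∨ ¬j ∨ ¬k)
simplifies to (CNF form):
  ¬l ∧ (j ∨ k ∨ q)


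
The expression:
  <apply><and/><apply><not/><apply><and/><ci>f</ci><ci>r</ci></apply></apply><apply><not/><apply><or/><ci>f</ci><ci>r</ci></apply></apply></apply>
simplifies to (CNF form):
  <apply><and/><apply><not/><ci>f</ci></apply><apply><not/><ci>r</ci></apply></apply>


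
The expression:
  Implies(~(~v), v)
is always true.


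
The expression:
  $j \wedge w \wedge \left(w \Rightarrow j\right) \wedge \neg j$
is never true.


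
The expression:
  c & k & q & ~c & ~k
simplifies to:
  False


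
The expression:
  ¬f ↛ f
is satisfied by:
  {f: False}


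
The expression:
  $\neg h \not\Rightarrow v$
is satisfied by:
  {v: False, h: False}


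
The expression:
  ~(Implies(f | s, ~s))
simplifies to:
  s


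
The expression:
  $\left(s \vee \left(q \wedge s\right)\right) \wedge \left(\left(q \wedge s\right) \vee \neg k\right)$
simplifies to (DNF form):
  $\left(q \wedge s\right) \vee \left(s \wedge \neg k\right)$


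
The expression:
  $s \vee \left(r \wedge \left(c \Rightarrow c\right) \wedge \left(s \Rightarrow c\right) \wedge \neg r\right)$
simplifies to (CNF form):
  $s$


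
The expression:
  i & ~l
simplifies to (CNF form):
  i & ~l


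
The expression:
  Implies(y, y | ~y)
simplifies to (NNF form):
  True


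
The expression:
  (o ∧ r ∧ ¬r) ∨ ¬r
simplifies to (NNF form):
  ¬r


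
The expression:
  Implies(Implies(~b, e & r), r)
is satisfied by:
  {r: True, b: False}
  {b: False, r: False}
  {b: True, r: True}


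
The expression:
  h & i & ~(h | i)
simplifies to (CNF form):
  False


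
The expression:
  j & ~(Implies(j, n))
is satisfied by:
  {j: True, n: False}


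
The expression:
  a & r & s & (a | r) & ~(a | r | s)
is never true.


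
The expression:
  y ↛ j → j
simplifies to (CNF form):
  j ∨ ¬y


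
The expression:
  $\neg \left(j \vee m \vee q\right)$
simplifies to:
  $\neg j \wedge \neg m \wedge \neg q$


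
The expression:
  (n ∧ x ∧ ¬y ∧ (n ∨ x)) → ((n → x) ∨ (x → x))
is always true.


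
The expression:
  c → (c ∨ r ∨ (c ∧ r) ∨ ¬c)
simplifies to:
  True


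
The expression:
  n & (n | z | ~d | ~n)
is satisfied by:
  {n: True}


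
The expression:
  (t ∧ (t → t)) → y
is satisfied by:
  {y: True, t: False}
  {t: False, y: False}
  {t: True, y: True}


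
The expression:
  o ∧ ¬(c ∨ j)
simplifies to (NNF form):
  o ∧ ¬c ∧ ¬j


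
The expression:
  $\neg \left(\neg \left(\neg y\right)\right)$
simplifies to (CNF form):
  $\neg y$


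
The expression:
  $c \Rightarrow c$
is always true.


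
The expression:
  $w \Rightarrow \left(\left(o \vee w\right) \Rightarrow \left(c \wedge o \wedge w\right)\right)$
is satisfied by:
  {c: True, o: True, w: False}
  {c: True, o: False, w: False}
  {o: True, c: False, w: False}
  {c: False, o: False, w: False}
  {c: True, w: True, o: True}


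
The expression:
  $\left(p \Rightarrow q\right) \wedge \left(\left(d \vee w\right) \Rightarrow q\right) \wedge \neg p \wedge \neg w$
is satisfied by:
  {q: True, d: False, p: False, w: False}
  {q: False, d: False, p: False, w: False}
  {d: True, q: True, w: False, p: False}


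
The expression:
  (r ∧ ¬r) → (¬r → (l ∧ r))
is always true.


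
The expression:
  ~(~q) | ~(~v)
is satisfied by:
  {q: True, v: True}
  {q: True, v: False}
  {v: True, q: False}


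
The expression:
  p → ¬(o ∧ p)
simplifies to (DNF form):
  ¬o ∨ ¬p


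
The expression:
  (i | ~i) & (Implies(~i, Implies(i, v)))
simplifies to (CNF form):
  True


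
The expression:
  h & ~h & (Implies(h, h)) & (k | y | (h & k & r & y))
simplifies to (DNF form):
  False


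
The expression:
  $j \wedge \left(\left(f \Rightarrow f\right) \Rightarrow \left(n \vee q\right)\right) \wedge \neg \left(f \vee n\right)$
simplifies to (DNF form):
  $j \wedge q \wedge \neg f \wedge \neg n$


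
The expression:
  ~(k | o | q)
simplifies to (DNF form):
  ~k & ~o & ~q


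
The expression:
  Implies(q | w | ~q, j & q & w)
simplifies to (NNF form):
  j & q & w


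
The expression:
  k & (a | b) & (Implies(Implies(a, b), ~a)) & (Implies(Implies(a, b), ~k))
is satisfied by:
  {a: True, k: True, b: False}


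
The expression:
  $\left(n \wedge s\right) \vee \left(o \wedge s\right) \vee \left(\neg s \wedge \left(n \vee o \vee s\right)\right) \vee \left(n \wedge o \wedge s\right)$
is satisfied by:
  {n: True, o: True}
  {n: True, o: False}
  {o: True, n: False}


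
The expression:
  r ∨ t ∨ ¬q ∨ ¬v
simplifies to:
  r ∨ t ∨ ¬q ∨ ¬v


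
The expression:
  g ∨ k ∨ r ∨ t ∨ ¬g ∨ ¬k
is always true.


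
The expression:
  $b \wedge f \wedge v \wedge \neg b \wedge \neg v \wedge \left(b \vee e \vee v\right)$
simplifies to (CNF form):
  $\text{False}$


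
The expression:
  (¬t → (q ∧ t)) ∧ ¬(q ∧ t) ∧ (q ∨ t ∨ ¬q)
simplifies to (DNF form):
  t ∧ ¬q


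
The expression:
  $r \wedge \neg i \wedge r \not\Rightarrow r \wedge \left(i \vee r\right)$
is never true.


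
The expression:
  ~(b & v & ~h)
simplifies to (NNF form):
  h | ~b | ~v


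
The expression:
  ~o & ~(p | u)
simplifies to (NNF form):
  ~o & ~p & ~u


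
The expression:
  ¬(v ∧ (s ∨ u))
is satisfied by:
  {u: False, v: False, s: False}
  {s: True, u: False, v: False}
  {u: True, s: False, v: False}
  {s: True, u: True, v: False}
  {v: True, s: False, u: False}


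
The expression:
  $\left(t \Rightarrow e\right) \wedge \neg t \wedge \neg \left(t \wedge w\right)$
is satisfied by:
  {t: False}


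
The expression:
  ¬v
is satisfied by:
  {v: False}


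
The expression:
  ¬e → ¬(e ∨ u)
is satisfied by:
  {e: True, u: False}
  {u: False, e: False}
  {u: True, e: True}


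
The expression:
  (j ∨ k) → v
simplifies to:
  v ∨ (¬j ∧ ¬k)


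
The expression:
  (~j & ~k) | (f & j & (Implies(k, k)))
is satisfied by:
  {f: True, j: False, k: False}
  {j: False, k: False, f: False}
  {f: True, j: True, k: False}
  {k: True, f: True, j: True}


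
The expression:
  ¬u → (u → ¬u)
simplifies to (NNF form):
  True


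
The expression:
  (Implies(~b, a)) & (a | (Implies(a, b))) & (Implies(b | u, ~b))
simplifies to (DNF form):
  a & ~b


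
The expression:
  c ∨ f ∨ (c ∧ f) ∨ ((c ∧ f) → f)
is always true.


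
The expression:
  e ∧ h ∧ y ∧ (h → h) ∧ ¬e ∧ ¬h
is never true.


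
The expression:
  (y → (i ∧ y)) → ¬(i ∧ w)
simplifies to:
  ¬i ∨ ¬w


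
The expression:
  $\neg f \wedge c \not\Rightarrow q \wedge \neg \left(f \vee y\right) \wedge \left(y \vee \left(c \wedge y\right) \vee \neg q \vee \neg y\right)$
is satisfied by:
  {c: True, q: False, y: False, f: False}


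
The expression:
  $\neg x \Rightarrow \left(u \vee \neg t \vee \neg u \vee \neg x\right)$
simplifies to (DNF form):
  $\text{True}$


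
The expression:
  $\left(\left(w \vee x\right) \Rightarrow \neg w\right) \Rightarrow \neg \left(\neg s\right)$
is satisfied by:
  {s: True, w: True}
  {s: True, w: False}
  {w: True, s: False}


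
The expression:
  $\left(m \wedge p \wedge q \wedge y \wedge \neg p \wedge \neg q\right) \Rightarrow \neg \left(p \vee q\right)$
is always true.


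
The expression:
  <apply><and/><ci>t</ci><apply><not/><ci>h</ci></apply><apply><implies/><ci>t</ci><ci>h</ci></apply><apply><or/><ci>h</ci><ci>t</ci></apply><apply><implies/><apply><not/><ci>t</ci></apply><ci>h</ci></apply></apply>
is never true.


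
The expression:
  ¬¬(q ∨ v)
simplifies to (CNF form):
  q ∨ v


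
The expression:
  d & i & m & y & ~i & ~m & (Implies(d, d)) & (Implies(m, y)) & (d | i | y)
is never true.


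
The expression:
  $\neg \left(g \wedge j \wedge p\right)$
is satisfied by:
  {p: False, g: False, j: False}
  {j: True, p: False, g: False}
  {g: True, p: False, j: False}
  {j: True, g: True, p: False}
  {p: True, j: False, g: False}
  {j: True, p: True, g: False}
  {g: True, p: True, j: False}


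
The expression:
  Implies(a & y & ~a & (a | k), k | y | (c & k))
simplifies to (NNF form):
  True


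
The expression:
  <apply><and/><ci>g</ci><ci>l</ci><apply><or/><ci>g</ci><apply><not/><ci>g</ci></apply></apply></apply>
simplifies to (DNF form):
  <apply><and/><ci>g</ci><ci>l</ci></apply>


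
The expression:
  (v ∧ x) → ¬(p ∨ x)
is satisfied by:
  {v: False, x: False}
  {x: True, v: False}
  {v: True, x: False}


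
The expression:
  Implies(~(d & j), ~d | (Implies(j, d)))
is always true.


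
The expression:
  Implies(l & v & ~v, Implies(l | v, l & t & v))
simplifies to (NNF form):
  True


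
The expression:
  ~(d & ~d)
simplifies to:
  True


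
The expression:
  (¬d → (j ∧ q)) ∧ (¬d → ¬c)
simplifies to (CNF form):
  (d ∨ j) ∧ (d ∨ q) ∧ (d ∨ ¬c)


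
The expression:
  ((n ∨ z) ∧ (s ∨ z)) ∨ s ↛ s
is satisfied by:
  {z: True, s: True, n: True}
  {z: True, s: True, n: False}
  {z: True, n: True, s: False}
  {z: True, n: False, s: False}
  {s: True, n: True, z: False}


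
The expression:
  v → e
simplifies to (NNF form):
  e ∨ ¬v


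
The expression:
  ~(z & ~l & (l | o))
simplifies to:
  l | ~o | ~z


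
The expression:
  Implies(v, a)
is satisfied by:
  {a: True, v: False}
  {v: False, a: False}
  {v: True, a: True}


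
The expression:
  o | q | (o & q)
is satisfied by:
  {q: True, o: True}
  {q: True, o: False}
  {o: True, q: False}


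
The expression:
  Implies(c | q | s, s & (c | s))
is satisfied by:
  {s: True, q: False, c: False}
  {s: True, c: True, q: False}
  {s: True, q: True, c: False}
  {s: True, c: True, q: True}
  {c: False, q: False, s: False}


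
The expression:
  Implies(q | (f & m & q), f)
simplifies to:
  f | ~q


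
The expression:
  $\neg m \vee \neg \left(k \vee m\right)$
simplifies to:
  $\neg m$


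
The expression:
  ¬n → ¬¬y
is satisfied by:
  {n: True, y: True}
  {n: True, y: False}
  {y: True, n: False}


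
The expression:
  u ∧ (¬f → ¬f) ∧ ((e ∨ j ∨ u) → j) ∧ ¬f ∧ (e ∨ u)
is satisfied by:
  {j: True, u: True, f: False}


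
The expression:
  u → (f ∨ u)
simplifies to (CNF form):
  True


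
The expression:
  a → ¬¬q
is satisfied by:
  {q: True, a: False}
  {a: False, q: False}
  {a: True, q: True}


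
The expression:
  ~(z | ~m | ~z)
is never true.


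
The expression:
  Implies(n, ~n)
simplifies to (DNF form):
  ~n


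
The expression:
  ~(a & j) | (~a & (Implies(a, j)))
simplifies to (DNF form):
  ~a | ~j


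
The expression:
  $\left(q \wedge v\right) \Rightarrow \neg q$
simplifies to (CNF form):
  $\neg q \vee \neg v$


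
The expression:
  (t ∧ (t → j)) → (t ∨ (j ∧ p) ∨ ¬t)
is always true.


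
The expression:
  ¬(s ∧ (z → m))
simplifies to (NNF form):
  (z ∧ ¬m) ∨ ¬s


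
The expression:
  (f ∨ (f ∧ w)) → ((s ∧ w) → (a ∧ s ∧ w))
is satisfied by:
  {a: True, s: False, w: False, f: False}
  {f: False, s: False, a: False, w: False}
  {f: True, a: True, s: False, w: False}
  {f: True, s: False, a: False, w: False}
  {w: True, a: True, f: False, s: False}
  {w: True, f: False, s: False, a: False}
  {w: True, f: True, a: True, s: False}
  {w: True, f: True, s: False, a: False}
  {a: True, s: True, w: False, f: False}
  {s: True, w: False, a: False, f: False}
  {f: True, s: True, a: True, w: False}
  {f: True, s: True, w: False, a: False}
  {a: True, s: True, w: True, f: False}
  {s: True, w: True, f: False, a: False}
  {f: True, s: True, w: True, a: True}


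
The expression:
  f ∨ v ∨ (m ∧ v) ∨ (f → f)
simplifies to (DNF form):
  True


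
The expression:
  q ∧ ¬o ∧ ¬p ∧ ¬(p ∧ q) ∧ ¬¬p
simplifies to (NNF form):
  False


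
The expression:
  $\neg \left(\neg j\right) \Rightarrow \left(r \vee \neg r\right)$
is always true.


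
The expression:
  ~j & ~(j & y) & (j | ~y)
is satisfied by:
  {y: False, j: False}


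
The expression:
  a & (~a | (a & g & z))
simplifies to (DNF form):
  a & g & z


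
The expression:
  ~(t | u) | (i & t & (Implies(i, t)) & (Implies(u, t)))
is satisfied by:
  {i: True, u: False, t: False}
  {u: False, t: False, i: False}
  {t: True, i: True, u: False}
  {t: True, u: True, i: True}


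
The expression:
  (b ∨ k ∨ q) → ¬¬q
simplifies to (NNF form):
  q ∨ (¬b ∧ ¬k)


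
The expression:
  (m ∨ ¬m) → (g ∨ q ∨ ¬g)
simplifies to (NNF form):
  True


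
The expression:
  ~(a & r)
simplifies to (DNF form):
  ~a | ~r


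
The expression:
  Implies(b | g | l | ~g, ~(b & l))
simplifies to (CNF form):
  ~b | ~l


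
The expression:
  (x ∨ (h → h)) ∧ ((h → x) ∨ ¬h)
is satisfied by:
  {x: True, h: False}
  {h: False, x: False}
  {h: True, x: True}


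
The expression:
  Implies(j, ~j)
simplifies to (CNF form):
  ~j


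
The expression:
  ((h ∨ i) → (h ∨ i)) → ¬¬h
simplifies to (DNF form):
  h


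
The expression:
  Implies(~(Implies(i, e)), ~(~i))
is always true.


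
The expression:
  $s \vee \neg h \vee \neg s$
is always true.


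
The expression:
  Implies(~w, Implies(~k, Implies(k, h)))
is always true.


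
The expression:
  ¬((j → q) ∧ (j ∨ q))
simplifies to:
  ¬q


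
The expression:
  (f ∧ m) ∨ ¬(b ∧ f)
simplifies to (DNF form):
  m ∨ ¬b ∨ ¬f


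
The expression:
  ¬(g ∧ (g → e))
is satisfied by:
  {g: False, e: False}
  {e: True, g: False}
  {g: True, e: False}


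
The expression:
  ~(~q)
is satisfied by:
  {q: True}


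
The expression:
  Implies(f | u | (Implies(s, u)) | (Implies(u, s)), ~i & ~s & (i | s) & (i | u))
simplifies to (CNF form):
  False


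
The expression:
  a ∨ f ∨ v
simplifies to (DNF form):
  a ∨ f ∨ v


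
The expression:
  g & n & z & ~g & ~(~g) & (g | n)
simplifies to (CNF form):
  False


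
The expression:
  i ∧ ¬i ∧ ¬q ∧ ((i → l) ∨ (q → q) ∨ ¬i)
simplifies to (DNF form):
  False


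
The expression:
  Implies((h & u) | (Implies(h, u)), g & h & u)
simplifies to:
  h & (g | ~u)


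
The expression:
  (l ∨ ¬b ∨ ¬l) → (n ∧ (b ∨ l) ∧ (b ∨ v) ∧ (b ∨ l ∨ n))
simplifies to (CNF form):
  n ∧ (b ∨ l) ∧ (b ∨ v)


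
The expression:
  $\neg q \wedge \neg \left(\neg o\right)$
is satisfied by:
  {o: True, q: False}


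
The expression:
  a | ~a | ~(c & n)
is always true.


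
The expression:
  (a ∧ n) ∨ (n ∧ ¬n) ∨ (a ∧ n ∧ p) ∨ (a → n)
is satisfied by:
  {n: True, a: False}
  {a: False, n: False}
  {a: True, n: True}


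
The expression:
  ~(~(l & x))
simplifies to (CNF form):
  l & x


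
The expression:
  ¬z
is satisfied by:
  {z: False}


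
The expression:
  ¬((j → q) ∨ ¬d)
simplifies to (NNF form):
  d ∧ j ∧ ¬q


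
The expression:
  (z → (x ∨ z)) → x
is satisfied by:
  {x: True}


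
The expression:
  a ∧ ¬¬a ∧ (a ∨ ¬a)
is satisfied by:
  {a: True}


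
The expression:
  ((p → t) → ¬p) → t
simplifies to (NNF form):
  t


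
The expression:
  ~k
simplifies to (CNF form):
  ~k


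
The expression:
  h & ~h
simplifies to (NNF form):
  False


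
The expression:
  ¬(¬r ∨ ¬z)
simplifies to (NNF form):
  r ∧ z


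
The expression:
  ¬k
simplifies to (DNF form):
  ¬k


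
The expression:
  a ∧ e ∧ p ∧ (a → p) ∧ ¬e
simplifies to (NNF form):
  False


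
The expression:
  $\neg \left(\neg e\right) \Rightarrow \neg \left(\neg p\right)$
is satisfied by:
  {p: True, e: False}
  {e: False, p: False}
  {e: True, p: True}


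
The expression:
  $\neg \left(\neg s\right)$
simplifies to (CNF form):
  $s$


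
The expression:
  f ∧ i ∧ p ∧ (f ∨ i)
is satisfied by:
  {i: True, p: True, f: True}


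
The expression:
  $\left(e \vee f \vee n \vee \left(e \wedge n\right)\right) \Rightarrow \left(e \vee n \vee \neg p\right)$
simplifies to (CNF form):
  $e \vee n \vee \neg f \vee \neg p$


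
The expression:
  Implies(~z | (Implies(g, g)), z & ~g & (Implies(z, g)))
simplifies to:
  False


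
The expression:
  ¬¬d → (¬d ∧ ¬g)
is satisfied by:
  {d: False}


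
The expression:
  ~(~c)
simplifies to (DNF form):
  c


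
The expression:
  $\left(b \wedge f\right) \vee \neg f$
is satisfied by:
  {b: True, f: False}
  {f: False, b: False}
  {f: True, b: True}


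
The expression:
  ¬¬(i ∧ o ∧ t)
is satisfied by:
  {t: True, i: True, o: True}


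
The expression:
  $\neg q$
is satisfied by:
  {q: False}


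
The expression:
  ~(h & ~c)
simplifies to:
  c | ~h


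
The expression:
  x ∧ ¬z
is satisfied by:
  {x: True, z: False}


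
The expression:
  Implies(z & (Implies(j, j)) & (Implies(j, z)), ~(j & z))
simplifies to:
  ~j | ~z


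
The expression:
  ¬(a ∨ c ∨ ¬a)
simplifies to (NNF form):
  False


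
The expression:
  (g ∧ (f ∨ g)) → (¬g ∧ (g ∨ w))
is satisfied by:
  {g: False}


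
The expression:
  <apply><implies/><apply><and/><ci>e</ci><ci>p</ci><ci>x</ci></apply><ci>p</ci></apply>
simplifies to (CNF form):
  <true/>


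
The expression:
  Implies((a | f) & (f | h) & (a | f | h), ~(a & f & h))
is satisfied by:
  {h: False, a: False, f: False}
  {f: True, h: False, a: False}
  {a: True, h: False, f: False}
  {f: True, a: True, h: False}
  {h: True, f: False, a: False}
  {f: True, h: True, a: False}
  {a: True, h: True, f: False}


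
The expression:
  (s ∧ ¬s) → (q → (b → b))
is always true.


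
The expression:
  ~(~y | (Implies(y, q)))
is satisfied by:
  {y: True, q: False}


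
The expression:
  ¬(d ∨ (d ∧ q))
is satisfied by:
  {d: False}


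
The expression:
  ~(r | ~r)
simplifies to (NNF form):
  False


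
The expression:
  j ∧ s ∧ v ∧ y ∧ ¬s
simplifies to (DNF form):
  False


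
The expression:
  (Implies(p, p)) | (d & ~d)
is always true.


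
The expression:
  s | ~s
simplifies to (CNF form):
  True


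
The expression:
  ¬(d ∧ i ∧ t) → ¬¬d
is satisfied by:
  {d: True}


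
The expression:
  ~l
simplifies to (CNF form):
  ~l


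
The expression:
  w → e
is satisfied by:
  {e: True, w: False}
  {w: False, e: False}
  {w: True, e: True}


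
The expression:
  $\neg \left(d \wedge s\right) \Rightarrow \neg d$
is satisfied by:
  {s: True, d: False}
  {d: False, s: False}
  {d: True, s: True}


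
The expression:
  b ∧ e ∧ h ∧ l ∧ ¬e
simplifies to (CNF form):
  False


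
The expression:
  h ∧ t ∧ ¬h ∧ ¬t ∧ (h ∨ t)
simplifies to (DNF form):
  False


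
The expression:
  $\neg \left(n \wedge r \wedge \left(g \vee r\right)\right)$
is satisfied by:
  {n: False, r: False}
  {r: True, n: False}
  {n: True, r: False}


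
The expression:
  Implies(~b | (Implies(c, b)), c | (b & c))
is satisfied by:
  {c: True}


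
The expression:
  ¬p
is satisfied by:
  {p: False}


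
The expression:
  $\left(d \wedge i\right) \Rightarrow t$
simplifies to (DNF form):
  $t \vee \neg d \vee \neg i$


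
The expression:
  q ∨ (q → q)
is always true.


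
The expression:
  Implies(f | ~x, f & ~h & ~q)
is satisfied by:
  {x: True, h: False, f: False, q: False}
  {q: True, x: True, h: False, f: False}
  {h: True, x: True, q: False, f: False}
  {q: True, h: True, x: True, f: False}
  {f: True, x: True, q: False, h: False}
  {f: True, q: False, x: False, h: False}


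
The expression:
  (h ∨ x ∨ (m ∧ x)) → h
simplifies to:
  h ∨ ¬x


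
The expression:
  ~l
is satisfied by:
  {l: False}


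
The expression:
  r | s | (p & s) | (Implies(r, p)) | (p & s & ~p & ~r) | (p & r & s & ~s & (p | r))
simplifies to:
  True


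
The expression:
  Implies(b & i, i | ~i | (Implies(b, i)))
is always true.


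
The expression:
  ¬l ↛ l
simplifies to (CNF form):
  True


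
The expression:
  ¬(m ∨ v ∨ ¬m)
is never true.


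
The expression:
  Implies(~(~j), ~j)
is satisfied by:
  {j: False}


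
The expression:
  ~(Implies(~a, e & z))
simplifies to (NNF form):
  ~a & (~e | ~z)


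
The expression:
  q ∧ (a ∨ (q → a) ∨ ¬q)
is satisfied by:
  {a: True, q: True}


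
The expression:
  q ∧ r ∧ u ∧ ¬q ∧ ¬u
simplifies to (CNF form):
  False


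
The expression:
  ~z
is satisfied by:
  {z: False}


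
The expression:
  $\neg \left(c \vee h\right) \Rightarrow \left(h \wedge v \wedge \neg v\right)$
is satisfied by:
  {c: True, h: True}
  {c: True, h: False}
  {h: True, c: False}


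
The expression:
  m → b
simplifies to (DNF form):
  b ∨ ¬m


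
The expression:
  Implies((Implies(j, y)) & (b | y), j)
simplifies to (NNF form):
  j | (~b & ~y)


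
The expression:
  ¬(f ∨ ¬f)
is never true.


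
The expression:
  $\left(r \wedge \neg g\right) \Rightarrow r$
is always true.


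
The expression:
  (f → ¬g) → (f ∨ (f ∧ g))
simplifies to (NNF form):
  f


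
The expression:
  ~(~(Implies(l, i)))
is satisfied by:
  {i: True, l: False}
  {l: False, i: False}
  {l: True, i: True}


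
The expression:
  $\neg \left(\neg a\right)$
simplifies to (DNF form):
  $a$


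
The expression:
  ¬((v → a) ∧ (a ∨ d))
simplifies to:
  ¬a ∧ (v ∨ ¬d)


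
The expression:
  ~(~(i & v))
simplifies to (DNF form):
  i & v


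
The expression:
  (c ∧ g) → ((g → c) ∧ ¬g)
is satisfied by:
  {g: False, c: False}
  {c: True, g: False}
  {g: True, c: False}


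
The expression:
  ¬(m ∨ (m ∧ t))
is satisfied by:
  {m: False}


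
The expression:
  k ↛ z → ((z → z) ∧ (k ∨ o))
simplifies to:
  True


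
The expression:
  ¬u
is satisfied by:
  {u: False}


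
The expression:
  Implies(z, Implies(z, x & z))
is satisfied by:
  {x: True, z: False}
  {z: False, x: False}
  {z: True, x: True}


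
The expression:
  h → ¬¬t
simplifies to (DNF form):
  t ∨ ¬h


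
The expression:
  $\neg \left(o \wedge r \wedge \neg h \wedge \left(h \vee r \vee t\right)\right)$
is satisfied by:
  {h: True, o: False, r: False}
  {h: False, o: False, r: False}
  {r: True, h: True, o: False}
  {r: True, h: False, o: False}
  {o: True, h: True, r: False}
  {o: True, h: False, r: False}
  {o: True, r: True, h: True}


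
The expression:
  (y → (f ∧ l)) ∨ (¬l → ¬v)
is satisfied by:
  {l: True, v: False, y: False}
  {v: False, y: False, l: False}
  {y: True, l: True, v: False}
  {y: True, v: False, l: False}
  {l: True, v: True, y: False}
  {v: True, l: False, y: False}
  {y: True, v: True, l: True}


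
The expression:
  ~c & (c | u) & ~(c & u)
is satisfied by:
  {u: True, c: False}


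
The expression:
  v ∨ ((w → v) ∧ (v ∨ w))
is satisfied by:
  {v: True}


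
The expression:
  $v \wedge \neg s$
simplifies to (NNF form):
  $v \wedge \neg s$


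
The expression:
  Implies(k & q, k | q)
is always true.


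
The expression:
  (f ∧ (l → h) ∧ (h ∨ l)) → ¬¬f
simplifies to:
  True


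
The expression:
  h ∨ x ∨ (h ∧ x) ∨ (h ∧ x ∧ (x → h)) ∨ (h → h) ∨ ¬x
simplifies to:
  True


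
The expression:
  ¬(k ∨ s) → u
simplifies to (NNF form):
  k ∨ s ∨ u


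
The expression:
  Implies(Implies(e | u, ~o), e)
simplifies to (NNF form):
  e | (o & u)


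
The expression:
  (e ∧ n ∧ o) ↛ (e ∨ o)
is never true.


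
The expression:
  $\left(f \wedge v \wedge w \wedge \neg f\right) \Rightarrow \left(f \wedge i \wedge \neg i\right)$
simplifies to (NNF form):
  $\text{True}$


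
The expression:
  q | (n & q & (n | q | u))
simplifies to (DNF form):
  q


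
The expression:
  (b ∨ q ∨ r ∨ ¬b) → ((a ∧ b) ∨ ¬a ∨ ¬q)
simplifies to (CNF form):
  b ∨ ¬a ∨ ¬q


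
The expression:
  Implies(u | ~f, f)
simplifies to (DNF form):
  f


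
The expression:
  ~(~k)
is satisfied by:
  {k: True}


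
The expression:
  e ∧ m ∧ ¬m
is never true.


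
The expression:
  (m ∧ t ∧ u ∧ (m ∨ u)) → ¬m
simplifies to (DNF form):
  ¬m ∨ ¬t ∨ ¬u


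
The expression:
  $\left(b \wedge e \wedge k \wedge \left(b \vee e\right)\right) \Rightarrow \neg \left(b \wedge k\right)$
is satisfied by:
  {k: False, b: False, e: False}
  {e: True, k: False, b: False}
  {b: True, k: False, e: False}
  {e: True, b: True, k: False}
  {k: True, e: False, b: False}
  {e: True, k: True, b: False}
  {b: True, k: True, e: False}


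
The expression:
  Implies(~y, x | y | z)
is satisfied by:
  {y: True, z: True, x: True}
  {y: True, z: True, x: False}
  {y: True, x: True, z: False}
  {y: True, x: False, z: False}
  {z: True, x: True, y: False}
  {z: True, x: False, y: False}
  {x: True, z: False, y: False}


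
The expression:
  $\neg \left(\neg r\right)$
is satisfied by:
  {r: True}


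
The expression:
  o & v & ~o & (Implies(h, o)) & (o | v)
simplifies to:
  False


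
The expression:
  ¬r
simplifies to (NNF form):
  ¬r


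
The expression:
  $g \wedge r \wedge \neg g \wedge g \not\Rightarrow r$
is never true.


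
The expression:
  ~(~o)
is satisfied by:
  {o: True}


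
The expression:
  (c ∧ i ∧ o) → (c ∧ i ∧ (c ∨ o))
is always true.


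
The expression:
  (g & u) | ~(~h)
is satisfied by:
  {u: True, h: True, g: True}
  {u: True, h: True, g: False}
  {h: True, g: True, u: False}
  {h: True, g: False, u: False}
  {u: True, g: True, h: False}


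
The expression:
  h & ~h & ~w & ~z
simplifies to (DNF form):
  False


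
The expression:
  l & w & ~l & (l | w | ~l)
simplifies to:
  False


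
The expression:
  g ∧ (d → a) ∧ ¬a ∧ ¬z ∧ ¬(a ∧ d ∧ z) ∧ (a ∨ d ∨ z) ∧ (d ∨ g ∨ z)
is never true.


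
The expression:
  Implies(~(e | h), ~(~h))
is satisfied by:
  {e: True, h: True}
  {e: True, h: False}
  {h: True, e: False}


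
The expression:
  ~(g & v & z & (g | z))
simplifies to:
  ~g | ~v | ~z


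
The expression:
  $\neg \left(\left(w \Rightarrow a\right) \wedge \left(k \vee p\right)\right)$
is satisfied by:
  {w: True, p: False, a: False, k: False}
  {w: False, p: False, a: False, k: False}
  {w: True, k: True, p: False, a: False}
  {w: True, a: True, k: False, p: False}
  {a: True, k: False, p: False, w: False}
  {w: True, p: True, k: False, a: False}
  {k: True, w: True, p: True, a: False}


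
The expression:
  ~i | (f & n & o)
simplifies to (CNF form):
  (f | ~i) & (n | ~i) & (o | ~i)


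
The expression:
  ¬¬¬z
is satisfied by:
  {z: False}


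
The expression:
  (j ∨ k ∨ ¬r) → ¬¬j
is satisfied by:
  {r: True, j: True, k: False}
  {j: True, k: False, r: False}
  {r: True, j: True, k: True}
  {j: True, k: True, r: False}
  {r: True, k: False, j: False}


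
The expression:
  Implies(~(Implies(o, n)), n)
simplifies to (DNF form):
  n | ~o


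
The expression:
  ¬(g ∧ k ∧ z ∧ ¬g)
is always true.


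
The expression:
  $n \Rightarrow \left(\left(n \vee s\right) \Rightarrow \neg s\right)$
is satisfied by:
  {s: False, n: False}
  {n: True, s: False}
  {s: True, n: False}


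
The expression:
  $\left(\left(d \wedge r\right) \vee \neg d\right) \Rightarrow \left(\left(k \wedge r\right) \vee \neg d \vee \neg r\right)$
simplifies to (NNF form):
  $k \vee \neg d \vee \neg r$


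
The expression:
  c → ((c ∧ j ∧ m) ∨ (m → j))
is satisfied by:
  {j: True, m: False, c: False}
  {j: False, m: False, c: False}
  {c: True, j: True, m: False}
  {c: True, j: False, m: False}
  {m: True, j: True, c: False}
  {m: True, j: False, c: False}
  {m: True, c: True, j: True}


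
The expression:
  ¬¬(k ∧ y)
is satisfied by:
  {y: True, k: True}
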